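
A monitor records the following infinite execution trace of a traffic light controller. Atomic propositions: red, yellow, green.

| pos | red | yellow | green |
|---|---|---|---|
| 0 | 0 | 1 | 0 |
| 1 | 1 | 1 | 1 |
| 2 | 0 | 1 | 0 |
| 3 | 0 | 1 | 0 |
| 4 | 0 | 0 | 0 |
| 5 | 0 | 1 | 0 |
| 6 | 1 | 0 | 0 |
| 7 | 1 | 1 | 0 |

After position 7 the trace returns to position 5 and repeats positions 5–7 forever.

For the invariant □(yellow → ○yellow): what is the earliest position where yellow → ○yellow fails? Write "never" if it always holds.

Check yellow → ○yellow at each position in order: 0 ✓, 1 ✓, 2 ✓.
At position 3 the labels are {yellow} and the next position 4 has {}, so yellow → ○yellow is false there. This is the first violation.

3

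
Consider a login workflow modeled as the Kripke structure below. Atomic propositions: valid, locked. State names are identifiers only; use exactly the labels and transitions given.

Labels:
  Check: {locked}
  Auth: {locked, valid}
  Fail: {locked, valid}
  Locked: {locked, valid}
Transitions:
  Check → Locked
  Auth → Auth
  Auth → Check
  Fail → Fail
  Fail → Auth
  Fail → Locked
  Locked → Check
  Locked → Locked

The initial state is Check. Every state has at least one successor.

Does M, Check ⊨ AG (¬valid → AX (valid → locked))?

States satisfying ¬valid → AX (valid → locked): {Check, Auth, Fail, Locked}.
States satisfying AG (¬valid → AX (valid → locked)): {Check, Auth, Fail, Locked}.
Every state reachable from Check satisfies ¬valid → AX (valid → locked).
Check ∈ Sat(AG (¬valid → AX (valid → locked))).

Satisfied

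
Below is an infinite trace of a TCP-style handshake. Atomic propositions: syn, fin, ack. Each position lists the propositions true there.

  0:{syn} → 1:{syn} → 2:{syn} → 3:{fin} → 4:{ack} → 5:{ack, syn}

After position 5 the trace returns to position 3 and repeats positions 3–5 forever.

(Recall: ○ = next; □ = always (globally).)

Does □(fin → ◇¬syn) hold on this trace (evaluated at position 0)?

fin → ◇¬syn holds at every position 0..5, and those are all positions ever visited, so □(fin → ◇¬syn) holds.
Positions where fin holds: 3.
Check ◇¬syn at each: 3→ok.

Yes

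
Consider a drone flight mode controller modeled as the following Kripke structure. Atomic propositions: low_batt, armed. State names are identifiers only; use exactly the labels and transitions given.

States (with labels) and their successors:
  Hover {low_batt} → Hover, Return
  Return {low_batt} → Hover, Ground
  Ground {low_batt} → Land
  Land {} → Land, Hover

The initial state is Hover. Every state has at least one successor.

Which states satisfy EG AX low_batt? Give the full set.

{Hover, Return}

States satisfying AX low_batt: {Hover, Return}.
States satisfying EG AX low_batt: {Hover, Return}.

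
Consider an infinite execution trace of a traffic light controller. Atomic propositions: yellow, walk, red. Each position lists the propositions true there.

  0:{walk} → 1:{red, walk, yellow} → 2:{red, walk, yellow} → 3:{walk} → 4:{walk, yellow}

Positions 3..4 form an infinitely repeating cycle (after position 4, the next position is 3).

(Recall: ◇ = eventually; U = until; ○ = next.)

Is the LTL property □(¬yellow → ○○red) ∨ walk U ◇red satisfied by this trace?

¬yellow → ○○red must hold at every position from 0 onward. It fails at position 3, so □(¬yellow → ○○red) is false.
Positions where ¬yellow holds: 0, 3.
Check ○○red at each: 0→ok, 3→fails.
Walking from position 0: ◇red first holds at position 0, and walk holds at every earlier position along the way, so walk U ◇red holds.
At position 0: □(¬yellow → ○○red) is false; walk U ◇red is true; so □(¬yellow → ○○red) ∨ walk U ◇red is true.

Satisfied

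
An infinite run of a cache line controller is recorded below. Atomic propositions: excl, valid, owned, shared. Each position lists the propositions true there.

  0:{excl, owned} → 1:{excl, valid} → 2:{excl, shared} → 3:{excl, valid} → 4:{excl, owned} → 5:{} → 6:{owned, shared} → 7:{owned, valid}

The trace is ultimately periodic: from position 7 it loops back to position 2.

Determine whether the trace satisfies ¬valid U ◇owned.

Yes

Walking from position 0: ◇owned first holds at position 0, and ¬valid holds at every earlier position along the way, so ¬valid U ◇owned holds.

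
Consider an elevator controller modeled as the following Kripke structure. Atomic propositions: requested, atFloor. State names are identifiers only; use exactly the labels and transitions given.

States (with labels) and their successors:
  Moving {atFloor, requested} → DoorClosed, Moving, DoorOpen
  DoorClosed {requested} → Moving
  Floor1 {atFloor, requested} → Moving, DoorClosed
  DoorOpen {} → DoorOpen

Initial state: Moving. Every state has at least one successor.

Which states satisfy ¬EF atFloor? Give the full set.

{DoorOpen}

States satisfying atFloor: {Moving, Floor1}.
States satisfying EF atFloor: {Moving, DoorClosed, Floor1}.
States satisfying ¬EF atFloor: {DoorOpen}.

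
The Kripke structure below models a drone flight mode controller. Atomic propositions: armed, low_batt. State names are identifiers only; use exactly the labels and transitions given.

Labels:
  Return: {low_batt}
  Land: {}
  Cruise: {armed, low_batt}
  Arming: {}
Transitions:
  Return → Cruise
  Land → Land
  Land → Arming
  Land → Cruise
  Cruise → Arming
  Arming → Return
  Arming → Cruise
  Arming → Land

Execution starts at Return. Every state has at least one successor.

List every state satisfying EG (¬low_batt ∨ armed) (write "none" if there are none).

States satisfying ¬low_batt ∨ armed: {Land, Cruise, Arming}.
States satisfying EG (¬low_batt ∨ armed): {Land, Cruise, Arming}.

{Land, Cruise, Arming}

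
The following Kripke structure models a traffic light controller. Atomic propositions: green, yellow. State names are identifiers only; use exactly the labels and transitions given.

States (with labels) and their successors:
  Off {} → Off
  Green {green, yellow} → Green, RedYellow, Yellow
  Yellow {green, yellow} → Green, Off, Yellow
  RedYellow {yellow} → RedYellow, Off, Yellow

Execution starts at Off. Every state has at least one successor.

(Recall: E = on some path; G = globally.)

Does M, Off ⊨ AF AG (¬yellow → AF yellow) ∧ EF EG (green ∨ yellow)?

States satisfying AG (¬yellow → AF yellow): ∅.
States satisfying AF AG (¬yellow → AF yellow): ∅.
States satisfying EG (green ∨ yellow): {Green, Yellow, RedYellow}.
States satisfying EF EG (green ∨ yellow): {Green, Yellow, RedYellow}.
States satisfying AF AG (¬yellow → AF yellow) ∧ EF EG (green ∨ yellow): ∅.
Off ∉ Sat(AF AG (¬yellow → AF yellow) ∧ EF EG (green ∨ yellow)).

No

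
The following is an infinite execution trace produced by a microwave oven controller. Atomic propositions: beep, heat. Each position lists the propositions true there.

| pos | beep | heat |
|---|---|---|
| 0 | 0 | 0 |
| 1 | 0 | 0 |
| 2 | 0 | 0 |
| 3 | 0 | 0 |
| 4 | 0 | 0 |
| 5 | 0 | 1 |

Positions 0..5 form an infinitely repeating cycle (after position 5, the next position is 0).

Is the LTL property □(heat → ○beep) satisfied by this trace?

heat → ○beep must hold at every position from 0 onward. It fails at position 5, so □(heat → ○beep) is false.
Positions where heat holds: 5.
Check ○beep at each: 5→fails.

Violated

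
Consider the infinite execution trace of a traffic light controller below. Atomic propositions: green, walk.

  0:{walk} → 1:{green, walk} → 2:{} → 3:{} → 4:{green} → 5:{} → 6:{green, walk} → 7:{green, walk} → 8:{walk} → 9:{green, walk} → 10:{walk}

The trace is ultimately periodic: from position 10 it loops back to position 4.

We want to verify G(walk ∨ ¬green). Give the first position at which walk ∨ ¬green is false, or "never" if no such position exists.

4

Check walk ∨ ¬green at each position in order: 0 ✓, 1 ✓, 2 ✓, 3 ✓.
At position 4 the labels are {green}, so walk ∨ ¬green is false there. This is the first violation.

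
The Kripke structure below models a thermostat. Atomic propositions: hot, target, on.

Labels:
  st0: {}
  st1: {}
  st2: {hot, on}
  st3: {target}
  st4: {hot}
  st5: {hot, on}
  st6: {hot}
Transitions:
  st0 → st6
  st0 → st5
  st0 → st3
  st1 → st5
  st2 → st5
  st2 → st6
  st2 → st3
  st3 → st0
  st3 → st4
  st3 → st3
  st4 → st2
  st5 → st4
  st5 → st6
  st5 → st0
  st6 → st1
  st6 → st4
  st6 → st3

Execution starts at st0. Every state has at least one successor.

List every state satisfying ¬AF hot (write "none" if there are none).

States satisfying hot: {st2, st4, st5, st6}.
States satisfying AF hot: {st1, st2, st4, st5, st6}.
States satisfying ¬AF hot: {st0, st3}.

{st0, st3}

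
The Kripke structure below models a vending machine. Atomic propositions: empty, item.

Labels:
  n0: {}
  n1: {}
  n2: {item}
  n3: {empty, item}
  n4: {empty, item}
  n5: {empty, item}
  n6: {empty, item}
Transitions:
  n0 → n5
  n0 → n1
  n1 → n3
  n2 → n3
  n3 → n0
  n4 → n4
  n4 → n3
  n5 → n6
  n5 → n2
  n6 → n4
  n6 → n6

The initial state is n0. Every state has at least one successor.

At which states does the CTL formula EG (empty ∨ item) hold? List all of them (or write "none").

States satisfying empty ∨ item: {n2, n3, n4, n5, n6}.
States satisfying EG (empty ∨ item): {n4, n5, n6}.

{n4, n5, n6}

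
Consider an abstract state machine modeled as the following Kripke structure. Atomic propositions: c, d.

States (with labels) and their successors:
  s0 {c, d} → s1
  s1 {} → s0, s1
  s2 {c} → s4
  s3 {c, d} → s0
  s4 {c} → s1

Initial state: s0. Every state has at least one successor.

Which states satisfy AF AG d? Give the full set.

none

States satisfying AG d: ∅.
States satisfying AF AG d: ∅.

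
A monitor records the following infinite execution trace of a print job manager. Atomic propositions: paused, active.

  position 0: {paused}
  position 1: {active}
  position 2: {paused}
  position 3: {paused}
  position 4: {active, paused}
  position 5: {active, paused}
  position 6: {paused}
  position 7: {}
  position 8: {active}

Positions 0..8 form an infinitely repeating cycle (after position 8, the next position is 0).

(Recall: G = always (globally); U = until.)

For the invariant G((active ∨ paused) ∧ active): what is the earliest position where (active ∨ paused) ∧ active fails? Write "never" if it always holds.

At position 0 the labels are {paused}, so (active ∨ paused) ∧ active is false there. This is the first violation.

0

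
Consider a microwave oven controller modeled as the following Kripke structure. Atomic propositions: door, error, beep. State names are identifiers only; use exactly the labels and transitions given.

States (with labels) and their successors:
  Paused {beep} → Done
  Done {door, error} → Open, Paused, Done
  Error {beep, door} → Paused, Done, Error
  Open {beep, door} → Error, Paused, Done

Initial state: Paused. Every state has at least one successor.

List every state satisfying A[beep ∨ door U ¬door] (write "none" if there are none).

States satisfying beep ∨ door: {Paused, Done, Error, Open}.
States satisfying ¬door: {Paused}.
States satisfying A[beep ∨ door U ¬door]: {Paused}.

{Paused}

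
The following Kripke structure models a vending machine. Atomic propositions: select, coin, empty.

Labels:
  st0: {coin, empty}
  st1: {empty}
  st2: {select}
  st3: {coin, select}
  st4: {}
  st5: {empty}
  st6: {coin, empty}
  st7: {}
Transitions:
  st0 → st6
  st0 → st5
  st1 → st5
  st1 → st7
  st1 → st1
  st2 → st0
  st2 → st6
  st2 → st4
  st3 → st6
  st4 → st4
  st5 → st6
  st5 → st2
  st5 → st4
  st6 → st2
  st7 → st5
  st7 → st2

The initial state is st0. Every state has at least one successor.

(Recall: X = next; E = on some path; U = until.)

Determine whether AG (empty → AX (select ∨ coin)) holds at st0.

Does not hold

States satisfying empty → AX (select ∨ coin): {st2, st3, st4, st6, st7}.
States satisfying AG (empty → AX (select ∨ coin)): {st4}.
st0 is reachable from st0 and violates empty → AX (select ∨ coin), so AG fails at st0.
st0 ∉ Sat(AG (empty → AX (select ∨ coin))).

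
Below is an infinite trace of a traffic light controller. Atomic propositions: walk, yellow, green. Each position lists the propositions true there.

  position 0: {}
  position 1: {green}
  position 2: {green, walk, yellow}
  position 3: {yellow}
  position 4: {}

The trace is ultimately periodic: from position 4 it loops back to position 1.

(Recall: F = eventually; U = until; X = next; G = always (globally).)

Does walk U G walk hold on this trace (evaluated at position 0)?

Does not hold

Walking from position 0: at position 0, G walk has not yet held and walk fails, so walk U G walk is false.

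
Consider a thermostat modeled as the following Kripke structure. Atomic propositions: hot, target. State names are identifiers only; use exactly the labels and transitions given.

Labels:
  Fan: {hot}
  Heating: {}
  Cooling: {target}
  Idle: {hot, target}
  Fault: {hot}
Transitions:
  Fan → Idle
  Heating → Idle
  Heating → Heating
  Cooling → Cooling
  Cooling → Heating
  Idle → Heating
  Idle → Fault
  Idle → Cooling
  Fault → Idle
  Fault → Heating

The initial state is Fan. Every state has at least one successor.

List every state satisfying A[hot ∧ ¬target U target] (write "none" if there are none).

States satisfying hot ∧ ¬target: {Fan, Fault}.
States satisfying target: {Cooling, Idle}.
States satisfying A[hot ∧ ¬target U target]: {Fan, Cooling, Idle}.

{Fan, Cooling, Idle}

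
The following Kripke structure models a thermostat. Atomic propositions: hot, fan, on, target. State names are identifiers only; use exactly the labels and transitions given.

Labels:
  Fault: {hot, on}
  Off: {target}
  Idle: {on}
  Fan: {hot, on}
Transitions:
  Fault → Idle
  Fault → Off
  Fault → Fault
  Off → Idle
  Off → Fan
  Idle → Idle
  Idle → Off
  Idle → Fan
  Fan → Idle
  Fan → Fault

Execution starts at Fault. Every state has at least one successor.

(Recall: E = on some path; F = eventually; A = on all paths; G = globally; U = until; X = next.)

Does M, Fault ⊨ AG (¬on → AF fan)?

Violated

States satisfying ¬on → AF fan: {Fault, Idle, Fan}.
States satisfying AG (¬on → AF fan): ∅.
Off is reachable from Fault and violates ¬on → AF fan, so AG fails at Fault.
Fault ∉ Sat(AG (¬on → AF fan)).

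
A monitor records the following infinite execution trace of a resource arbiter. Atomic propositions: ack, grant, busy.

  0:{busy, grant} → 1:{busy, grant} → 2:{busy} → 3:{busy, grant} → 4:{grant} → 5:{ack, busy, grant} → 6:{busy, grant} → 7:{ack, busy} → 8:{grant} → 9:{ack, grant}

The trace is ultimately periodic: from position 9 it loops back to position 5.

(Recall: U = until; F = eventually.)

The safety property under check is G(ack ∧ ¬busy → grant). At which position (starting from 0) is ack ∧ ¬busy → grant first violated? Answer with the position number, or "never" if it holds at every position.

ack ∧ ¬busy → grant holds at every position 0..9, and those are all the positions the trace ever visits, so the invariant G(ack ∧ ¬busy → grant) is never violated.

never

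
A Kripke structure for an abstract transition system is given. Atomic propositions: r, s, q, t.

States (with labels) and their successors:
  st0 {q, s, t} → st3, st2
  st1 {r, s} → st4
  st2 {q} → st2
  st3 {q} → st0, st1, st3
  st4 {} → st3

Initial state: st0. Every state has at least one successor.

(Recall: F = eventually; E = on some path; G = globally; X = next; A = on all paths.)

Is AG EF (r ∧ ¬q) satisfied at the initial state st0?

No

States satisfying EF (r ∧ ¬q): {st0, st1, st3, st4}.
States satisfying AG EF (r ∧ ¬q): ∅.
st2 is reachable from st0 and violates EF (r ∧ ¬q), so AG fails at st0.
st0 ∉ Sat(AG EF (r ∧ ¬q)).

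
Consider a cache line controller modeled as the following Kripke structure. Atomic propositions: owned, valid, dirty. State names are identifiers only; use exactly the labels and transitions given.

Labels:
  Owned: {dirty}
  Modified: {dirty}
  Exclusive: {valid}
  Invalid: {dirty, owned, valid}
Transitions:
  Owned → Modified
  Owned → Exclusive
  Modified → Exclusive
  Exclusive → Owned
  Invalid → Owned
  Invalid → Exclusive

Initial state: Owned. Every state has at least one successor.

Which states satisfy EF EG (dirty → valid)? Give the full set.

none

States satisfying EG (dirty → valid): ∅.
States satisfying EF EG (dirty → valid): ∅.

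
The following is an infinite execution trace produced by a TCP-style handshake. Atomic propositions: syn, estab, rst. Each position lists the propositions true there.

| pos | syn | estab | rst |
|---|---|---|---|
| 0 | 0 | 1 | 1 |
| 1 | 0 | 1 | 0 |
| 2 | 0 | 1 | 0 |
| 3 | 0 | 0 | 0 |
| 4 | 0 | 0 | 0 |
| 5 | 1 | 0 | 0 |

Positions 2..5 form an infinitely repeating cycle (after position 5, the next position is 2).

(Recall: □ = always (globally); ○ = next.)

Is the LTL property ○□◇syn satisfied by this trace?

Yes

The position after 0 is 1; □◇syn is true there.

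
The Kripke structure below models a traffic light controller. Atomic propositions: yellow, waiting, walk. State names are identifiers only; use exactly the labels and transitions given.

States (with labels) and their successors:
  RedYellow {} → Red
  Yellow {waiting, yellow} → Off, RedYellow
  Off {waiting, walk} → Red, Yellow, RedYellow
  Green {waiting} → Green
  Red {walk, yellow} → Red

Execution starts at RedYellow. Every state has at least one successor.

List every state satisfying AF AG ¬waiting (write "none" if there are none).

{RedYellow, Red}

States satisfying AG ¬waiting: {RedYellow, Red}.
States satisfying AF AG ¬waiting: {RedYellow, Red}.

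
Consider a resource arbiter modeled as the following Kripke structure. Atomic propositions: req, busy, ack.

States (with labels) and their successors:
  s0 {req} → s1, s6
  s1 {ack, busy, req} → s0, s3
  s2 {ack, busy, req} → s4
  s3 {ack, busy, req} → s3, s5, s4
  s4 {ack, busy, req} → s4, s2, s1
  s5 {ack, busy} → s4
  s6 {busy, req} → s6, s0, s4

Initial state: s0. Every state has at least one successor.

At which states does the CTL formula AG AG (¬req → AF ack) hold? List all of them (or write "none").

States satisfying AG (¬req → AF ack): {s0, s1, s2, s3, s4, s5, s6}.
States satisfying AG AG (¬req → AF ack): {s0, s1, s2, s3, s4, s5, s6}.

{s0, s1, s2, s3, s4, s5, s6}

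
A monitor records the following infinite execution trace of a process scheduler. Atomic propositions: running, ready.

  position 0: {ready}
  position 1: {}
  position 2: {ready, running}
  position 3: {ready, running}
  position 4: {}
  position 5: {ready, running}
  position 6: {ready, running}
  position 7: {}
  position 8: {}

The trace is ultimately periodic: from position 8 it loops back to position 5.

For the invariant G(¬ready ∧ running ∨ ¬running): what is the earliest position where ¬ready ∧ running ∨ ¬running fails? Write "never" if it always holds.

Check ¬ready ∧ running ∨ ¬running at each position in order: 0 ✓, 1 ✓.
At position 2 the labels are {ready, running}, so ¬ready ∧ running ∨ ¬running is false there. This is the first violation.

2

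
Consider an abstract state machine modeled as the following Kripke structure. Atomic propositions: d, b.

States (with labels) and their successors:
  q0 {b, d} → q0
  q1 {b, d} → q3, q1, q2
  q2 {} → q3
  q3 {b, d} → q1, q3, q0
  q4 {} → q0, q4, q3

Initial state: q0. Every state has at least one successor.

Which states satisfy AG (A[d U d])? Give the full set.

States satisfying A[d U d]: {q0, q1, q3}.
States satisfying AG (A[d U d]): {q0}.

{q0}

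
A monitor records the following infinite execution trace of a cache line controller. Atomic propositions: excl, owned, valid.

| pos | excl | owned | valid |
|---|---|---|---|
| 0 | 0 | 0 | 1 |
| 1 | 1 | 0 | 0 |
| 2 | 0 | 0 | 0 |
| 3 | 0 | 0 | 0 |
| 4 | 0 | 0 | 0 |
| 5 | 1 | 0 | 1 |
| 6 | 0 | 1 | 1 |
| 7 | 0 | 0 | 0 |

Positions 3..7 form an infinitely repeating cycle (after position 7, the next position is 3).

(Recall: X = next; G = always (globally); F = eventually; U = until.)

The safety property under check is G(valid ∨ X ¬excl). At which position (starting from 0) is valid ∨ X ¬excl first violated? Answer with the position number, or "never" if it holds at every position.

Check valid ∨ X ¬excl at each position in order: 0 ✓, 1 ✓, 2 ✓, 3 ✓.
At position 4 the labels are {} and the next position 5 has {excl, valid}, so valid ∨ X ¬excl is false there. This is the first violation.

4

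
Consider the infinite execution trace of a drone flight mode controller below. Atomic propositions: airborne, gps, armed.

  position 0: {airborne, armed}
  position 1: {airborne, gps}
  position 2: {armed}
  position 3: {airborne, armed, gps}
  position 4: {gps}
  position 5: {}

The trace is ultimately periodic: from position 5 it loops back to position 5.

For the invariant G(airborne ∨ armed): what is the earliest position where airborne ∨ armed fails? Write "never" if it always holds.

Check airborne ∨ armed at each position in order: 0 ✓, 1 ✓, 2 ✓, 3 ✓.
At position 4 the labels are {gps}, so airborne ∨ armed is false there. This is the first violation.

4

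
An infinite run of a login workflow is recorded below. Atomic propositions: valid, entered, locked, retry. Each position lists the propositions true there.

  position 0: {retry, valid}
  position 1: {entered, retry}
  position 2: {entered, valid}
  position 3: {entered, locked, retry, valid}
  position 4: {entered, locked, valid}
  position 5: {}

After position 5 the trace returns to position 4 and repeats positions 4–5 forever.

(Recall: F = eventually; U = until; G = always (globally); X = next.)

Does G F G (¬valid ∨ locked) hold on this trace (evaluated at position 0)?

F G (¬valid ∨ locked) holds at every position 0..5, and those are all positions ever visited, so G F G (¬valid ∨ locked) holds.

Satisfied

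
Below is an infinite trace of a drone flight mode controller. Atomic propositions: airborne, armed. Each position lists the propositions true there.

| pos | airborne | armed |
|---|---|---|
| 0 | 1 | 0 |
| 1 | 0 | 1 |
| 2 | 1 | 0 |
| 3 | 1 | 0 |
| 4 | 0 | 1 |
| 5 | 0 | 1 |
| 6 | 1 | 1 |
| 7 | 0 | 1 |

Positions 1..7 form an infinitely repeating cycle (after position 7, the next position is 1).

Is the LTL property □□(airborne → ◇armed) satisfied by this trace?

Satisfied

□(airborne → ◇armed) holds at every position 0..7, and those are all positions ever visited, so □□(airborne → ◇armed) holds.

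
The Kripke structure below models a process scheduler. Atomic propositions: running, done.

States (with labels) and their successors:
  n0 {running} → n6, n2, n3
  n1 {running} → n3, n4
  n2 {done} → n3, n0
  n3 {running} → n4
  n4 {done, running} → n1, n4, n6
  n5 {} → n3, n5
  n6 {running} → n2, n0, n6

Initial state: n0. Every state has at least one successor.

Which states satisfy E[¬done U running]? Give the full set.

States satisfying ¬done: {n0, n1, n3, n5, n6}.
States satisfying running: {n0, n1, n3, n4, n6}.
States satisfying E[¬done U running]: {n0, n1, n3, n4, n5, n6}.

{n0, n1, n3, n4, n5, n6}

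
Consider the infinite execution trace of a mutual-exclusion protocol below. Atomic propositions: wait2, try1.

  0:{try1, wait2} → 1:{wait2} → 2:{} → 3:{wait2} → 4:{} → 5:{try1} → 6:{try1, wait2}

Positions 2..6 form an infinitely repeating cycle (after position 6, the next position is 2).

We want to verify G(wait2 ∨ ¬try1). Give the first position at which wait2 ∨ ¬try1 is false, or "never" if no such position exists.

Check wait2 ∨ ¬try1 at each position in order: 0 ✓, 1 ✓, 2 ✓, 3 ✓, 4 ✓.
At position 5 the labels are {try1}, so wait2 ∨ ¬try1 is false there. This is the first violation.

5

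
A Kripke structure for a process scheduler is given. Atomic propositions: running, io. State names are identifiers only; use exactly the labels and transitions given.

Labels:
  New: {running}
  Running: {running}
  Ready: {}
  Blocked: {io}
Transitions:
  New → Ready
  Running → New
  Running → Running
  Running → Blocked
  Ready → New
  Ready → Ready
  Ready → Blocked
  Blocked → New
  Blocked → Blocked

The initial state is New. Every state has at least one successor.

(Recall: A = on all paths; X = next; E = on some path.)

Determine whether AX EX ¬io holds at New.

States satisfying EX ¬io: {New, Running, Ready, Blocked}.
States satisfying AX EX ¬io: {New, Running, Ready, Blocked}.
New ∈ Sat(AX EX ¬io).

Satisfied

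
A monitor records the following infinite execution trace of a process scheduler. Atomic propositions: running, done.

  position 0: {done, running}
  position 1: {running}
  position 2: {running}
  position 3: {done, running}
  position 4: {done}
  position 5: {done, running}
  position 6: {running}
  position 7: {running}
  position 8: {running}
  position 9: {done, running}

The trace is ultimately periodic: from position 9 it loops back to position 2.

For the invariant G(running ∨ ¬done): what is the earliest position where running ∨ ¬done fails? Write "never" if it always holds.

4

Check running ∨ ¬done at each position in order: 0 ✓, 1 ✓, 2 ✓, 3 ✓.
At position 4 the labels are {done}, so running ∨ ¬done is false there. This is the first violation.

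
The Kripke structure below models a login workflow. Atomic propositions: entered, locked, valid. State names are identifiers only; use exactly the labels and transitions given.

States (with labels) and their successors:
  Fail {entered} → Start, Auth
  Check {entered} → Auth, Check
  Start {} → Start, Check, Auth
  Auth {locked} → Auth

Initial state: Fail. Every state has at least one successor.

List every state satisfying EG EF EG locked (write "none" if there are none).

States satisfying EF EG locked: {Fail, Check, Start, Auth}.
States satisfying EG EF EG locked: {Fail, Check, Start, Auth}.

{Fail, Check, Start, Auth}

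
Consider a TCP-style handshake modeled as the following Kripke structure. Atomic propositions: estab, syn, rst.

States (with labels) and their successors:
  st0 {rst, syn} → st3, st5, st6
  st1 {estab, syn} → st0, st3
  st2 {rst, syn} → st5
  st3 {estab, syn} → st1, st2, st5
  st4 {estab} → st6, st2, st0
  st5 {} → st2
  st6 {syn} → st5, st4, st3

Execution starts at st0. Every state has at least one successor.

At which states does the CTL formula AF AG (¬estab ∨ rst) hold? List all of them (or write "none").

States satisfying AG (¬estab ∨ rst): {st2, st5}.
States satisfying AF AG (¬estab ∨ rst): {st2, st5}.

{st2, st5}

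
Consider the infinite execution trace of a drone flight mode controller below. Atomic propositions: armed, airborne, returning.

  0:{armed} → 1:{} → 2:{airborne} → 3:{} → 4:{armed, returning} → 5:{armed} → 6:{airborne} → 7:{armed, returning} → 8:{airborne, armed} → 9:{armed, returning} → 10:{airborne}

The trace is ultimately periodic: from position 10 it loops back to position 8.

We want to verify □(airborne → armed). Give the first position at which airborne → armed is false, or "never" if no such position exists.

Check airborne → armed at each position in order: 0 ✓, 1 ✓.
At position 2 the labels are {airborne}, so airborne → armed is false there. This is the first violation.

2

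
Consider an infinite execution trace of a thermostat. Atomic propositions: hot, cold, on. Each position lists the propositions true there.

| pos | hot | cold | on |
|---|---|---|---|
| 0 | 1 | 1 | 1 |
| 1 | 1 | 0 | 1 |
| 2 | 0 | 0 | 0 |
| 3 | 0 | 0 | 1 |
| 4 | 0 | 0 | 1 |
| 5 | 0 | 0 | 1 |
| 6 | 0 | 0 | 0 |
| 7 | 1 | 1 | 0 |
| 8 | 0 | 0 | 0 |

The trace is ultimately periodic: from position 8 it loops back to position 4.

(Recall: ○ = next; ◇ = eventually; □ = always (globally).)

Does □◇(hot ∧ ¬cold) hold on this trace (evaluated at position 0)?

◇(hot ∧ ¬cold) must hold at every position from 0 onward. It fails at position 2, so □◇(hot ∧ ¬cold) is false.

Violated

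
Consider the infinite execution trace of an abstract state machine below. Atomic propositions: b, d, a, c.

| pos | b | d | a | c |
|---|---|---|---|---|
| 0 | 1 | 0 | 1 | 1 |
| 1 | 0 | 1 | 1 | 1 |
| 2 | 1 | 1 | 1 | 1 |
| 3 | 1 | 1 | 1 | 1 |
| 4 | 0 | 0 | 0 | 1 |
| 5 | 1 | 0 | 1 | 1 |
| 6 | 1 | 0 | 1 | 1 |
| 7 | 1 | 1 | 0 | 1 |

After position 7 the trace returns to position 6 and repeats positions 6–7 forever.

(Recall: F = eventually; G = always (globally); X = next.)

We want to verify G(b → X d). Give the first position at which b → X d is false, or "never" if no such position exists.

Check b → X d at each position in order: 0 ✓, 1 ✓, 2 ✓.
At position 3 the labels are {a, b, c, d} and the next position 4 has {c}, so b → X d is false there. This is the first violation.

3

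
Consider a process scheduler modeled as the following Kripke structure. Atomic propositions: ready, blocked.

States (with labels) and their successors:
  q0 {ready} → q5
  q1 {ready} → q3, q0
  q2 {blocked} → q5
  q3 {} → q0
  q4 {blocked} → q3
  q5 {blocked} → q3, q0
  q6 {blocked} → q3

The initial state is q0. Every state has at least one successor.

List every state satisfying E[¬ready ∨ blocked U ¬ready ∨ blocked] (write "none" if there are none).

States satisfying ¬ready ∨ blocked: {q2, q3, q4, q5, q6}.
States satisfying E[¬ready ∨ blocked U ¬ready ∨ blocked]: {q2, q3, q4, q5, q6}.

{q2, q3, q4, q5, q6}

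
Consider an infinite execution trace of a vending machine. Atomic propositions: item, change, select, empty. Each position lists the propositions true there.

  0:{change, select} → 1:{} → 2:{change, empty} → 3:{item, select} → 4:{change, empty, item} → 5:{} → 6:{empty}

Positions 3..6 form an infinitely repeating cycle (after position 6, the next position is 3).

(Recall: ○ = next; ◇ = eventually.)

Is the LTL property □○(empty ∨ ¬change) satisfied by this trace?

○(empty ∨ ¬change) holds at every position 0..6, and those are all positions ever visited, so □○(empty ∨ ¬change) holds.

Holds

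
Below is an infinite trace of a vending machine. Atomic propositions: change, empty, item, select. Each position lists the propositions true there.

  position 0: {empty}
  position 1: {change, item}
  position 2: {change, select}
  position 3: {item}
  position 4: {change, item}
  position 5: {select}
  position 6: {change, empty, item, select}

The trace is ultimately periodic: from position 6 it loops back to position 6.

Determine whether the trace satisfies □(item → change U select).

Does not hold

item → change U select must hold at every position from 0 onward. It fails at position 3, so □(item → change U select) is false.
Positions where item holds: 1, 3, 4, 6.
Check change U select at each: 1→ok, 3→fails, 4→ok, 6→ok.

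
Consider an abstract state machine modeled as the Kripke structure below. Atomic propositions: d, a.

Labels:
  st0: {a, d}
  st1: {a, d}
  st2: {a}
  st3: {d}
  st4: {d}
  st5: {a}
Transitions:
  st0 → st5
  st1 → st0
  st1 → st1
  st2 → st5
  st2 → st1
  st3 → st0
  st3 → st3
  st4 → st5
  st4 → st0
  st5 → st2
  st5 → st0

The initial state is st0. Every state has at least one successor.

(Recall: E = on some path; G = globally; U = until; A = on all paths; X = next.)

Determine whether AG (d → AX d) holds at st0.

Violated

States satisfying d → AX d: {st1, st2, st3, st5}.
States satisfying AG (d → AX d): ∅.
st0 is reachable from st0 and violates d → AX d, so AG fails at st0.
st0 ∉ Sat(AG (d → AX d)).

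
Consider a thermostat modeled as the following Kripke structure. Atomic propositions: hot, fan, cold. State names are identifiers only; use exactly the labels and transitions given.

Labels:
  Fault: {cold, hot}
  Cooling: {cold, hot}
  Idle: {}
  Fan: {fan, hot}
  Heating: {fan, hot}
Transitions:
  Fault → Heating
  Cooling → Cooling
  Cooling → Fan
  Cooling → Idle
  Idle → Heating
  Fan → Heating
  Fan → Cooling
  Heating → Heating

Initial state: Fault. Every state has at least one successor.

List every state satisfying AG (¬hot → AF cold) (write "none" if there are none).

States satisfying ¬hot → AF cold: {Fault, Cooling, Fan, Heating}.
States satisfying AG (¬hot → AF cold): {Fault, Heating}.

{Fault, Heating}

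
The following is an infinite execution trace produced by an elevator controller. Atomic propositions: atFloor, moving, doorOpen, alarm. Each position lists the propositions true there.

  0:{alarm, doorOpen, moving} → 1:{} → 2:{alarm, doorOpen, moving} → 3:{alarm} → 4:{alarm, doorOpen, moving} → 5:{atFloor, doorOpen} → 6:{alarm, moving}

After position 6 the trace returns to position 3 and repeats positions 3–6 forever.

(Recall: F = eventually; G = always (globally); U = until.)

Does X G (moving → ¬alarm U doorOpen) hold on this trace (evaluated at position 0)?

The position after 0 is 1; G (moving → ¬alarm U doorOpen) is false there.

Does not hold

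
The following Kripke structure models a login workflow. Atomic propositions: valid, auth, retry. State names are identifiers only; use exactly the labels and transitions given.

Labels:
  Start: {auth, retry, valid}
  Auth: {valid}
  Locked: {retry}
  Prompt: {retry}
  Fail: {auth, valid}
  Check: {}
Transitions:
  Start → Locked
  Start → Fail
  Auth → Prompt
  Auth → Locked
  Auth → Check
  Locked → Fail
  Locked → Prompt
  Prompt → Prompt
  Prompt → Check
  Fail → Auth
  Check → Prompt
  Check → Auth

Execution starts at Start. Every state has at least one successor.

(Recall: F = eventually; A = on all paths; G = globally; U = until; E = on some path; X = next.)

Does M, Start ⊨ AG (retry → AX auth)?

States satisfying retry → AX auth: {Auth, Fail, Check}.
States satisfying AG (retry → AX auth): ∅.
Locked is reachable from Start and violates retry → AX auth, so AG fails at Start.
Start ∉ Sat(AG (retry → AX auth)).

Violated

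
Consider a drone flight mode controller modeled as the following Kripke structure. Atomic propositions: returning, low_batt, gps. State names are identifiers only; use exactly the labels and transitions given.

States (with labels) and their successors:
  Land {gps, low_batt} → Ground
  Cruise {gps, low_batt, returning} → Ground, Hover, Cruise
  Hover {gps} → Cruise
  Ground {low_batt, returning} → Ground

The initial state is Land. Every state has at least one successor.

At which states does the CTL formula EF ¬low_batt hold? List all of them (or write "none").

States satisfying ¬low_batt: {Hover}.
States satisfying EF ¬low_batt: {Cruise, Hover}.

{Cruise, Hover}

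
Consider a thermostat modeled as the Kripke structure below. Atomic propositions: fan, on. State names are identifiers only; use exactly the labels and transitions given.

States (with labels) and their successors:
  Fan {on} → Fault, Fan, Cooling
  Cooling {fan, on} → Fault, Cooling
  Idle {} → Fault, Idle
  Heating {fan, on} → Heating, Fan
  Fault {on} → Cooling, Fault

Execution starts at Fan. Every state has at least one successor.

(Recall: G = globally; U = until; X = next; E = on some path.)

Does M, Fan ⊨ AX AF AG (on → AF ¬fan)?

States satisfying AF AG (on → AF ¬fan): ∅.
States satisfying AX AF AG (on → AF ¬fan): ∅.
Fan ∉ Sat(AX AF AG (on → AF ¬fan)).

No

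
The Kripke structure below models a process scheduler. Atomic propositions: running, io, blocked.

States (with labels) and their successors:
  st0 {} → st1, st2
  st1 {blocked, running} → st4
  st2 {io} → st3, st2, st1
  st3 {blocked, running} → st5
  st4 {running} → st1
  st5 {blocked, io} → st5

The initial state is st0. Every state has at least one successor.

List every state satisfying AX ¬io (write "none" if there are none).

States satisfying ¬io: {st0, st1, st3, st4}.
States satisfying AX ¬io: {st1, st4}.

{st1, st4}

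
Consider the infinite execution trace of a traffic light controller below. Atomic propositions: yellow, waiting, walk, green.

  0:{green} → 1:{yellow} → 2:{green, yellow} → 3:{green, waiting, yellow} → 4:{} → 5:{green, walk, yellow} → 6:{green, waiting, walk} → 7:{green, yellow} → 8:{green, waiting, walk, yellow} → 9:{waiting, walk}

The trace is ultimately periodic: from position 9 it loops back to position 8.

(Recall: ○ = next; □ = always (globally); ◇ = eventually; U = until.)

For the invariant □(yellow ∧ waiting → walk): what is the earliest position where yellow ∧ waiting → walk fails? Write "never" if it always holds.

3

Check yellow ∧ waiting → walk at each position in order: 0 ✓, 1 ✓, 2 ✓.
At position 3 the labels are {green, waiting, yellow}, so yellow ∧ waiting → walk is false there. This is the first violation.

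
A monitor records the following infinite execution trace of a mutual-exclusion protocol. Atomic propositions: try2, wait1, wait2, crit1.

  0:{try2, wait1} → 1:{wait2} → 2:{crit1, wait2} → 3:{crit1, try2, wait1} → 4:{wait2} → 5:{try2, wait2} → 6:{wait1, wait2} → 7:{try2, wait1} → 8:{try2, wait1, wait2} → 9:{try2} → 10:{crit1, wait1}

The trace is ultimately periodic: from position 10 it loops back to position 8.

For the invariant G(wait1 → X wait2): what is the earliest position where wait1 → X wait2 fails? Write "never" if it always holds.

6

Check wait1 → X wait2 at each position in order: 0 ✓, 1 ✓, 2 ✓, 3 ✓, 4 ✓, 5 ✓.
At position 6 the labels are {wait1, wait2} and the next position 7 has {try2, wait1}, so wait1 → X wait2 is false there. This is the first violation.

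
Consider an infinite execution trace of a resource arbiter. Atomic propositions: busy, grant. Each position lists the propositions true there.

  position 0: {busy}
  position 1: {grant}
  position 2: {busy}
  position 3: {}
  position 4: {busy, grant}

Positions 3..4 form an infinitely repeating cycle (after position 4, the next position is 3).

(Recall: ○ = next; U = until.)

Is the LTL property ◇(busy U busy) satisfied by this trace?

busy U busy holds at position 0, which is reachable from 0, so ◇(busy U busy) holds.

Satisfied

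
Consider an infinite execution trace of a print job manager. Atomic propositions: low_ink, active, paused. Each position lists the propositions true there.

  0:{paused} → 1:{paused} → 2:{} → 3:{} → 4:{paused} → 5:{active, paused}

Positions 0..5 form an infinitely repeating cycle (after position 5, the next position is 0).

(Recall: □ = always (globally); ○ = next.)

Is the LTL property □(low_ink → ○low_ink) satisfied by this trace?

Holds

low_ink → ○low_ink holds at every position 0..5, and those are all positions ever visited, so □(low_ink → ○low_ink) holds.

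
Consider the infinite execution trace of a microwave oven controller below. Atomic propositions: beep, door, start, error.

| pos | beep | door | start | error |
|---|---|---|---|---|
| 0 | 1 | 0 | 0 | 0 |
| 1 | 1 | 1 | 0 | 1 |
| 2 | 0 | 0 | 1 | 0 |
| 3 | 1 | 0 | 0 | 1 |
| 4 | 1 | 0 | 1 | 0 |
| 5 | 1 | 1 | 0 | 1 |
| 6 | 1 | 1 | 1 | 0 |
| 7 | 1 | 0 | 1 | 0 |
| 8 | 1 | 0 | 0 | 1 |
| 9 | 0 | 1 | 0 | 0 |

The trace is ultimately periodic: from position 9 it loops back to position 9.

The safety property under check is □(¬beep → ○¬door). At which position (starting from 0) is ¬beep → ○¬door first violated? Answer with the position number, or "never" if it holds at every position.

9

Check ¬beep → ○¬door at each position in order: 0 ✓, 1 ✓, 2 ✓, 3 ✓, 4 ✓, 5 ✓, 6 ✓, 7 ✓, 8 ✓.
At position 9 the labels are {door} and the next position 9 has {door}, so ¬beep → ○¬door is false there. This is the first violation.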